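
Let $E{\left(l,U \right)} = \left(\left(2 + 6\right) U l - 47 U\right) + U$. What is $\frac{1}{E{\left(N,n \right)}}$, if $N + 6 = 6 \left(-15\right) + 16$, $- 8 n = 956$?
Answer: $\frac{1}{81977} \approx 1.2199 \cdot 10^{-5}$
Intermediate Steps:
$n = - \frac{239}{2}$ ($n = \left(- \frac{1}{8}\right) 956 = - \frac{239}{2} \approx -119.5$)
$N = -80$ ($N = -6 + \left(6 \left(-15\right) + 16\right) = -6 + \left(-90 + 16\right) = -6 - 74 = -80$)
$E{\left(l,U \right)} = - 46 U + 8 U l$ ($E{\left(l,U \right)} = \left(8 U l - 47 U\right) + U = \left(- 47 U + 8 U l\right) + U = - 46 U + 8 U l$)
$\frac{1}{E{\left(N,n \right)}} = \frac{1}{2 \left(- \frac{239}{2}\right) \left(-23 + 4 \left(-80\right)\right)} = \frac{1}{2 \left(- \frac{239}{2}\right) \left(-23 - 320\right)} = \frac{1}{2 \left(- \frac{239}{2}\right) \left(-343\right)} = \frac{1}{81977}$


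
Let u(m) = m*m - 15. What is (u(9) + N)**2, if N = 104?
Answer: 28900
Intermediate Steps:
u(m) = -15 + m**2 (u(m) = m**2 - 15 = -15 + m**2)
(u(9) + N)**2 = ((-15 + 9**2) + 104)**2 = ((-15 + 81) + 104)**2 = (66 + 104)**2 = 170**2 = 28900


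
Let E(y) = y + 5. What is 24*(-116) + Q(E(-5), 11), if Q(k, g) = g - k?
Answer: -2773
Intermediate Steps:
E(y) = 5 + y
24*(-116) + Q(E(-5), 11) = 24*(-116) + (11 - (5 - 5)) = -2784 + (11 - 1*0) = -2784 + (11 + 0) = -2784 + 11 = -2773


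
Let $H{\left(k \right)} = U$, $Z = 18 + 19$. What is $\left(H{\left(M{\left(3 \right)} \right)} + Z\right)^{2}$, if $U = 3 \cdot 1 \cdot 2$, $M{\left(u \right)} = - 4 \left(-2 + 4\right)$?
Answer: $1849$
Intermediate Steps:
$M{\left(u \right)} = -8$ ($M{\left(u \right)} = \left(-4\right) 2 = -8$)
$U = 6$ ($U = 3 \cdot 2 = 6$)
$Z = 37$
$H{\left(k \right)} = 6$
$\left(H{\left(M{\left(3 \right)} \right)} + Z\right)^{2} = \left(6 + 37\right)^{2} = 43^{2} = 1849$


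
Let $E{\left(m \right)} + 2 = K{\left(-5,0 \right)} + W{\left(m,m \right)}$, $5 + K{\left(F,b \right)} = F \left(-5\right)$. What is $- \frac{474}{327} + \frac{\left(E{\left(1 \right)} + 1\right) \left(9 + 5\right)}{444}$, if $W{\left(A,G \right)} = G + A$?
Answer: $- \frac{6351}{8066} \approx -0.78738$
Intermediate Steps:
$W{\left(A,G \right)} = A + G$
$K{\left(F,b \right)} = -5 - 5 F$ ($K{\left(F,b \right)} = -5 + F \left(-5\right) = -5 - 5 F$)
$E{\left(m \right)} = 18 + 2 m$ ($E{\left(m \right)} = -2 + \left(\left(-5 - -25\right) + \left(m + m\right)\right) = -2 + \left(\left(-5 + 25\right) + 2 m\right) = -2 + \left(20 + 2 m\right) = 18 + 2 m$)
$- \frac{474}{327} + \frac{\left(E{\left(1 \right)} + 1\right) \left(9 + 5\right)}{444} = - \frac{474}{327} + \frac{\left(\left(18 + 2 \cdot 1\right) + 1\right) \left(9 + 5\right)}{444} = \left(-474\right) \frac{1}{327} + \left(\left(18 + 2\right) + 1\right) 14 \cdot \frac{1}{444} = - \frac{158}{109} + \left(20 + 1\right) 14 \cdot \frac{1}{444} = - \frac{158}{109} + 21 \cdot 14 \cdot \frac{1}{444} = - \frac{158}{109} + 294 \cdot \frac{1}{444} = - \frac{158}{109} + \frac{49}{74} = - \frac{6351}{8066}$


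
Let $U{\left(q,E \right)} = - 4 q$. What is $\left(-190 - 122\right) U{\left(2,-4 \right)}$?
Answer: $2496$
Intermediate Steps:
$\left(-190 - 122\right) U{\left(2,-4 \right)} = \left(-190 - 122\right) \left(\left(-4\right) 2\right) = \left(-312\right) \left(-8\right) = 2496$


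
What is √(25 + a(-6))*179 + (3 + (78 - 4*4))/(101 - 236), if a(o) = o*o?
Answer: -13/27 + 179*√61 ≈ 1397.6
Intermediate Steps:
a(o) = o²
√(25 + a(-6))*179 + (3 + (78 - 4*4))/(101 - 236) = √(25 + (-6)²)*179 + (3 + (78 - 4*4))/(101 - 236) = √(25 + 36)*179 + (3 + (78 - 1*16))/(-135) = √61*179 + (3 + (78 - 16))*(-1/135) = 179*√61 + (3 + 62)*(-1/135) = 179*√61 + 65*(-1/135) = 179*√61 - 13/27 = -13/27 + 179*√61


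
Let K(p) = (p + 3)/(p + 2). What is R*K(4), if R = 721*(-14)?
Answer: -35329/3 ≈ -11776.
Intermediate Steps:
K(p) = (3 + p)/(2 + p)
R = -10094
R*K(4) = -10094*(3 + 4)/(2 + 4) = -10094*7/6 = -35329/3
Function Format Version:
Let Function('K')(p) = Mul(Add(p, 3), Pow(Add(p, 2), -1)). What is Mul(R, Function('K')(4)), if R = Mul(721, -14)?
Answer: Rational(-35329, 3) ≈ -11776.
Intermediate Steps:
Function('K')(p) = Mul(Pow(Add(2, p), -1), Add(3, p)) (Function('K')(p) = Mul(Add(3, p), Pow(Add(2, p), -1)) = Mul(Pow(Add(2, p), -1), Add(3, p)))
R = -10094
Mul(R, Function('K')(4)) = Mul(-10094, Mul(Pow(Add(2, 4), -1), Add(3, 4))) = Mul(-10094, Mul(Pow(6, -1), 7)) = Mul(-10094, Mul(Rational(1, 6), 7)) = Mul(-10094, Rational(7, 6)) = Rational(-35329, 3)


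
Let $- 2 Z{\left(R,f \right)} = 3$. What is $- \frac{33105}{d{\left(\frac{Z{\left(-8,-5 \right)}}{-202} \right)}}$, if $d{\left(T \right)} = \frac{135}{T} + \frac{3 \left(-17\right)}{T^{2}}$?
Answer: $\frac{99315}{2720132} \approx 0.036511$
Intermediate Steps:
$Z{\left(R,f \right)} = - \frac{3}{2}$ ($Z{\left(R,f \right)} = \left(- \frac{1}{2}\right) 3 = - \frac{3}{2}$)
$d{\left(T \right)} = - \frac{51}{T^{2}} + \frac{135}{T}$ ($d{\left(T \right)} = \frac{135}{T} - \frac{51}{T^{2}} = - \frac{51}{T^{2}} + \frac{135}{T}$)
$- \frac{33105}{d{\left(\frac{Z{\left(-8,-5 \right)}}{-202} \right)}} = - \frac{33105}{3 \frac{1}{\frac{9}{163216}} \left(-17 + 45 \left(- \frac{3}{2 \left(-202\right)}\right)\right)} = - \frac{33105}{3 \frac{1}{\frac{9}{163216}} \left(-17 + 45 \left(\left(- \frac{3}{2}\right) \left(- \frac{1}{202}\right)\right)\right)} = - \frac{33105}{3 \frac{1}{\frac{9}{163216}} \left(-17 + 45 \cdot \frac{3}{404}\right)} = - \frac{33105}{3 \cdot \frac{163216}{9} \left(-17 + \frac{135}{404}\right)} = - \frac{33105}{3 \cdot \frac{163216}{9} \left(- \frac{6733}{404}\right)} = - \frac{33105}{- \frac{2720132}{3}} = \left(-33105\right) \left(- \frac{3}{2720132}\right) = \frac{99315}{2720132}$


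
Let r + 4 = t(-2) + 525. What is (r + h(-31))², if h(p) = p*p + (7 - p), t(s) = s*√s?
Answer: 2310392 - 6080*I*√2 ≈ 2.3104e+6 - 8598.4*I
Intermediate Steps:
t(s) = s^(3/2)
h(p) = 7 + p² - p (h(p) = p² + (7 - p) = 7 + p² - p)
r = 521 - 2*I*√2 (r = -4 + ((-2)^(3/2) + 525) = -4 + (-2*I*√2 + 525) = -4 + (525 - 2*I*√2) = 521 - 2*I*√2 ≈ 521.0 - 2.8284*I)
(r + h(-31))² = ((521 - 2*I*√2) + (7 + (-31)² - 1*(-31)))² = ((521 - 2*I*√2) + (7 + 961 + 31))² = ((521 - 2*I*√2) + 999)² = (1520 - 2*I*√2)²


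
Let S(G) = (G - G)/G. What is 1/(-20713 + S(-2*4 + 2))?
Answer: -1/20713 ≈ -4.8279e-5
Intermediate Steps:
S(G) = 0 (S(G) = 0/G = 0)
1/(-20713 + S(-2*4 + 2)) = 1/(-20713 + 0) = 1/(-20713) = -1/20713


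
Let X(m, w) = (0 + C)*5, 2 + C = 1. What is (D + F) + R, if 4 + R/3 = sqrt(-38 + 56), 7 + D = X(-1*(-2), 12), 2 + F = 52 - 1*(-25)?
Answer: 51 + 9*sqrt(2) ≈ 63.728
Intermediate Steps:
C = -1 (C = -2 + 1 = -1)
X(m, w) = -5 (X(m, w) = (0 - 1)*5 = -1*5 = -5)
F = 75 (F = -2 + (52 - 1*(-25)) = -2 + (52 + 25) = -2 + 77 = 75)
D = -12 (D = -7 - 5 = -12)
R = -12 + 9*sqrt(2) (R = -12 + 3*sqrt(-38 + 56) = -12 + 3*sqrt(18) = -12 + 3*(3*sqrt(2)) = -12 + 9*sqrt(2) ≈ 0.72792)
(D + F) + R = (-12 + 75) + (-12 + 9*sqrt(2)) = 63 + (-12 + 9*sqrt(2)) = 51 + 9*sqrt(2)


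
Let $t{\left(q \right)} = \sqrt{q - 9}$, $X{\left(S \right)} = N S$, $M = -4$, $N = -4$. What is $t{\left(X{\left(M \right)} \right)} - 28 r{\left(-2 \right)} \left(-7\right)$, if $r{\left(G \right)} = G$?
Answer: $-392 + \sqrt{7} \approx -389.35$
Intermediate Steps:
$X{\left(S \right)} = - 4 S$
$t{\left(q \right)} = \sqrt{-9 + q}$
$t{\left(X{\left(M \right)} \right)} - 28 r{\left(-2 \right)} \left(-7\right) = \sqrt{-9 - -16} - 28 \left(\left(-2\right) \left(-7\right)\right) = \sqrt{-9 + 16} - 392 = \sqrt{7} - 392 = -392 + \sqrt{7}$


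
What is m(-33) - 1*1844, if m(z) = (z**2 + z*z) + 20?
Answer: 354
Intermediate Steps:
m(z) = 20 + 2*z**2 (m(z) = (z**2 + z**2) + 20 = 2*z**2 + 20 = 20 + 2*z**2)
m(-33) - 1*1844 = (20 + 2*(-33)**2) - 1*1844 = (20 + 2*1089) - 1844 = (20 + 2178) - 1844 = 2198 - 1844 = 354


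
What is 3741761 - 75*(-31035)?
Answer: 6069386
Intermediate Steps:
3741761 - 75*(-31035) = 3741761 - 1*(-2327625) = 3741761 + 2327625 = 6069386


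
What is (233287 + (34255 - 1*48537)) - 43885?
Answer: 175120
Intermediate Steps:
(233287 + (34255 - 1*48537)) - 43885 = (233287 + (34255 - 48537)) - 43885 = (233287 - 14282) - 43885 = 219005 - 43885 = 175120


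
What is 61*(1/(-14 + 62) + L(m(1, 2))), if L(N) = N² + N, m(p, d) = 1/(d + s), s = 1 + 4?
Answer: 26413/2352 ≈ 11.230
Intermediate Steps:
s = 5
m(p, d) = 1/(5 + d) (m(p, d) = 1/(d + 5) = 1/(5 + d))
L(N) = N + N²
61*(1/(-14 + 62) + L(m(1, 2))) = 61*(1/(-14 + 62) + (1 + 1/(5 + 2))/(5 + 2)) = 61*(1/48 + (1 + 1/7)/7) = 61*(1/48 + (1 + ⅐)/7) = 61*(1/48 + (⅐)*(8/7)) = 61*(1/48 + 8/49) = 61*(433/2352) = 26413/2352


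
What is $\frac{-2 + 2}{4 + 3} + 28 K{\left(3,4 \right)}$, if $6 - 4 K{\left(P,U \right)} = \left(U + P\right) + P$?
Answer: $-28$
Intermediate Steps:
$K{\left(P,U \right)} = \frac{3}{2} - \frac{P}{2} - \frac{U}{4}$ ($K{\left(P,U \right)} = \frac{3}{2} - \frac{\left(U + P\right) + P}{4} = \frac{3}{2} - \frac{\left(P + U\right) + P}{4} = \frac{3}{2} - \frac{U + 2 P}{4} = \frac{3}{2} - \left(\frac{P}{2} + \frac{U}{4}\right) = \frac{3}{2} - \frac{P}{2} - \frac{U}{4}$)
$\frac{-2 + 2}{4 + 3} + 28 K{\left(3,4 \right)} = \frac{-2 + 2}{4 + 3} + 28 \left(\frac{3}{2} - \frac{3}{2} - 1\right) = \frac{0}{7} + 28 \left(\frac{3}{2} - \frac{3}{2} - 1\right) = 0 \cdot \frac{1}{7} + 28 \left(-1\right) = 0 - 28 = -28$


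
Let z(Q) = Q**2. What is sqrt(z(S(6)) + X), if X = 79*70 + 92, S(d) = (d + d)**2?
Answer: sqrt(26358) ≈ 162.35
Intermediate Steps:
S(d) = 4*d**2 (S(d) = (2*d)**2 = 4*d**2)
X = 5622 (X = 5530 + 92 = 5622)
sqrt(z(S(6)) + X) = sqrt((4*6**2)**2 + 5622) = sqrt((4*36)**2 + 5622) = sqrt(144**2 + 5622) = sqrt(20736 + 5622) = sqrt(26358)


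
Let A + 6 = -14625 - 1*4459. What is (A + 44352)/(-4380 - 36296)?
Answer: -12631/20338 ≈ -0.62105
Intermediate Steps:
A = -19090 (A = -6 + (-14625 - 1*4459) = -6 + (-14625 - 4459) = -6 - 19084 = -19090)
(A + 44352)/(-4380 - 36296) = (-19090 + 44352)/(-4380 - 36296) = 25262/(-40676) = 25262*(-1/40676) = -12631/20338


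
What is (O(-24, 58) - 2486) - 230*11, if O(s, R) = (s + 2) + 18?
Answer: -5020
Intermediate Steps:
O(s, R) = 20 + s (O(s, R) = (2 + s) + 18 = 20 + s)
(O(-24, 58) - 2486) - 230*11 = ((20 - 24) - 2486) - 230*11 = (-4 - 2486) - 2530 = -2490 - 2530 = -5020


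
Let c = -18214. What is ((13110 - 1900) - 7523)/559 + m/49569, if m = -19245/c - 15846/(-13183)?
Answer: 1125229922853273/170599181334218 ≈ 6.5957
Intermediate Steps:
m = 542325879/240115162 (m = -19245/(-18214) - 15846/(-13183) = -19245*(-1/18214) - 15846*(-1/13183) = 19245/18214 + 15846/13183 = 542325879/240115162 ≈ 2.2586)
((13110 - 1900) - 7523)/559 + m/49569 = ((13110 - 1900) - 7523)/559 + (542325879/240115162)/49569 = (11210 - 7523)*(1/559) + (542325879/240115162)*(1/49569) = 3687*(1/559) + 180775293/3967422821726 = 3687/559 + 180775293/3967422821726 = 1125229922853273/170599181334218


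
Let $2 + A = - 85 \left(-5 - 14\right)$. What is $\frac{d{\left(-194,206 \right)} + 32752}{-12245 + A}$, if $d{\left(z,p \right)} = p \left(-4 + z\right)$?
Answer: $\frac{2009}{2658} \approx 0.75583$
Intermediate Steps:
$A = 1613$ ($A = -2 - 85 \left(-5 - 14\right) = -2 - -1615 = -2 + 1615 = 1613$)
$\frac{d{\left(-194,206 \right)} + 32752}{-12245 + A} = \frac{206 \left(-4 - 194\right) + 32752}{-12245 + 1613} = \frac{206 \left(-198\right) + 32752}{-10632} = \left(-40788 + 32752\right) \left(- \frac{1}{10632}\right) = \left(-8036\right) \left(- \frac{1}{10632}\right) = \frac{2009}{2658}$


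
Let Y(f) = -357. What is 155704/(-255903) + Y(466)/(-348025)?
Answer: -54097527229/89060641575 ≈ -0.60742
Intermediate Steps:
155704/(-255903) + Y(466)/(-348025) = 155704/(-255903) - 357/(-348025) = 155704*(-1/255903) - 357*(-1/348025) = -155704/255903 + 357/348025 = -54097527229/89060641575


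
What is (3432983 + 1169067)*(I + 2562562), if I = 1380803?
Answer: 18147562898250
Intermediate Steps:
(3432983 + 1169067)*(I + 2562562) = (3432983 + 1169067)*(1380803 + 2562562) = 4602050*3943365 = 18147562898250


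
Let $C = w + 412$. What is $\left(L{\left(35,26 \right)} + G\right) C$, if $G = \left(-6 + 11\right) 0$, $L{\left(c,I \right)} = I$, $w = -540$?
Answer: $-3328$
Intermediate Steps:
$C = -128$ ($C = -540 + 412 = -128$)
$G = 0$ ($G = 5 \cdot 0 = 0$)
$\left(L{\left(35,26 \right)} + G\right) C = \left(26 + 0\right) \left(-128\right) = 26 \left(-128\right) = -3328$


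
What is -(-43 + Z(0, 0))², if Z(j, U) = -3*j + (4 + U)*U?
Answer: -1849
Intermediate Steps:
Z(j, U) = -3*j + U*(4 + U)
-(-43 + Z(0, 0))² = -(-43 + (0² - 3*0 + 4*0))² = -(-43 + (0 + 0 + 0))² = -(-43 + 0)² = -1*(-43)² = -1*1849 = -1849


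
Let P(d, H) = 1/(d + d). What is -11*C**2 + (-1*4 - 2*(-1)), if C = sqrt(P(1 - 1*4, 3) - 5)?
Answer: 329/6 ≈ 54.833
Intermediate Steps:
P(d, H) = 1/(2*d)
C = I*sqrt(186)/6 (C = sqrt(1/(2*(1 - 1*4)) - 5) = sqrt(1/(2*(1 - 4)) - 5) = sqrt((1/2)/(-3) - 5) = sqrt((1/2)*(-1/3) - 5) = sqrt(-1/6 - 5) = sqrt(-31/6) = I*sqrt(186)/6 ≈ 2.273*I)
-11*C**2 + (-1*4 - 2*(-1)) = -11*(I*sqrt(186)/6)**2 + (-1*4 - 2*(-1)) = -11*(-31/6) + (-4 + 2) = 341/6 - 2 = 329/6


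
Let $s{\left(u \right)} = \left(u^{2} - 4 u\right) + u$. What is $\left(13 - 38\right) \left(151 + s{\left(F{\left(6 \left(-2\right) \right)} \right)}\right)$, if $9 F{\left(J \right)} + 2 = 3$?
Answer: $- \frac{305125}{81} \approx -3767.0$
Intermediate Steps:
$F{\left(J \right)} = \frac{1}{9}$ ($F{\left(J \right)} = - \frac{2}{9} + \frac{1}{9} \cdot 3 = - \frac{2}{9} + \frac{1}{3} = \frac{1}{9}$)
$s{\left(u \right)} = u^{2} - 3 u$
$\left(13 - 38\right) \left(151 + s{\left(F{\left(6 \left(-2\right) \right)} \right)}\right) = \left(13 - 38\right) \left(151 + \frac{-3 + \frac{1}{9}}{9}\right) = \left(13 - 38\right) \left(151 + \frac{1}{9} \left(- \frac{26}{9}\right)\right) = - 25 \left(151 - \frac{26}{81}\right) = \left(-25\right) \frac{12205}{81} = - \frac{305125}{81}$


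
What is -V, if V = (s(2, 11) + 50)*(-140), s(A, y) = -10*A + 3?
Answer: 4620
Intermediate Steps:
s(A, y) = 3 - 10*A
V = -4620 (V = ((3 - 10*2) + 50)*(-140) = ((3 - 20) + 50)*(-140) = (-17 + 50)*(-140) = 33*(-140) = -4620)
-V = -1*(-4620) = 4620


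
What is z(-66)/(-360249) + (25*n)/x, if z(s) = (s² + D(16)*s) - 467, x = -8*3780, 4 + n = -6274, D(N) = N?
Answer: 1881847021/363130992 ≈ 5.1823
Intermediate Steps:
n = -6278 (n = -4 - 6274 = -6278)
x = -30240
z(s) = -467 + s² + 16*s (z(s) = (s² + 16*s) - 467 = -467 + s² + 16*s)
z(-66)/(-360249) + (25*n)/x = (-467 + (-66)² + 16*(-66))/(-360249) + (25*(-6278))/(-30240) = (-467 + 4356 - 1056)*(-1/360249) - 156950*(-1/30240) = 2833*(-1/360249) + 15695/3024 = -2833/360249 + 15695/3024 = 1881847021/363130992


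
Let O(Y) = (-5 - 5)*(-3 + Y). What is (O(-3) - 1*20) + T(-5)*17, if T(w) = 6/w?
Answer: 98/5 ≈ 19.600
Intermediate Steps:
O(Y) = 30 - 10*Y (O(Y) = -10*(-3 + Y) = 30 - 10*Y)
(O(-3) - 1*20) + T(-5)*17 = ((30 - 10*(-3)) - 1*20) + (6/(-5))*17 = ((30 + 30) - 20) + (6*(-⅕))*17 = (60 - 20) - 6/5*17 = 40 - 102/5 = 98/5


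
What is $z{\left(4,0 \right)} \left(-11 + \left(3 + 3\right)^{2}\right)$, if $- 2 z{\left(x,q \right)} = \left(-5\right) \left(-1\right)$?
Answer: $- \frac{125}{2} \approx -62.5$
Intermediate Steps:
$z{\left(x,q \right)} = - \frac{5}{2}$ ($z{\left(x,q \right)} = - \frac{\left(-5\right) \left(-1\right)}{2} = \left(- \frac{1}{2}\right) 5 = - \frac{5}{2}$)
$z{\left(4,0 \right)} \left(-11 + \left(3 + 3\right)^{2}\right) = - \frac{5 \left(-11 + \left(3 + 3\right)^{2}\right)}{2} = - \frac{5 \left(-11 + 6^{2}\right)}{2} = - \frac{5 \left(-11 + 36\right)}{2} = \left(- \frac{5}{2}\right) 25 = - \frac{125}{2}$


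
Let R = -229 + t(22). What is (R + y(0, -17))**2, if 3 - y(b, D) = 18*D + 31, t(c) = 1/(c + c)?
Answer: 4652649/1936 ≈ 2403.2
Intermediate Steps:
t(c) = 1/(2*c)
R = -10075/44 (R = -229 + (1/2)/22 = -229 + (1/2)*(1/22) = -229 + 1/44 = -10075/44 ≈ -228.98)
y(b, D) = -28 - 18*D (y(b, D) = 3 - (18*D + 31) = 3 - (31 + 18*D) = 3 + (-31 - 18*D) = -28 - 18*D)
(R + y(0, -17))**2 = (-10075/44 + (-28 - 18*(-17)))**2 = (-10075/44 + (-28 + 306))**2 = (-10075/44 + 278)**2 = (2157/44)**2 = 4652649/1936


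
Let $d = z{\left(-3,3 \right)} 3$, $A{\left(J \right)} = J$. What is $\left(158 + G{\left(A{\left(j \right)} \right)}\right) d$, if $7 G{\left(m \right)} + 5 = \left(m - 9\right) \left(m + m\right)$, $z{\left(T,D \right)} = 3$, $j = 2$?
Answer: $\frac{9657}{7} \approx 1379.6$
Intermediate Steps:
$G{\left(m \right)} = - \frac{5}{7} + \frac{2 m \left(-9 + m\right)}{7}$ ($G{\left(m \right)} = - \frac{5}{7} + \frac{\left(m - 9\right) \left(m + m\right)}{7} = - \frac{5}{7} + \frac{\left(-9 + m\right) 2 m}{7} = - \frac{5}{7} + \frac{2 m \left(-9 + m\right)}{7}$)
$d = 9$ ($d = 3 \cdot 3 = 9$)
$\left(158 + G{\left(A{\left(j \right)} \right)}\right) d = \left(158 - \left(\frac{41}{7} - \frac{8}{7}\right)\right) 9 = \left(158 - \frac{33}{7}\right) 9 = \frac{1073}{7} \cdot 9 = \frac{9657}{7}$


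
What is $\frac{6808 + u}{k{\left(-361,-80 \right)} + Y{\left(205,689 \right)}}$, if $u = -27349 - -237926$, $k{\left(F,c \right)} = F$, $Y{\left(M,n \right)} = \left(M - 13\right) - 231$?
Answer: $- \frac{43477}{80} \approx -543.46$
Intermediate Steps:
$Y{\left(M,n \right)} = -244 + M$ ($Y{\left(M,n \right)} = \left(-13 + M\right) - 231 = -244 + M$)
$u = 210577$ ($u = -27349 + 237926 = 210577$)
$\frac{6808 + u}{k{\left(-361,-80 \right)} + Y{\left(205,689 \right)}} = \frac{6808 + 210577}{-361 + \left(-244 + 205\right)} = \frac{217385}{-361 - 39} = \frac{217385}{-400} = 217385 \left(- \frac{1}{400}\right) = - \frac{43477}{80}$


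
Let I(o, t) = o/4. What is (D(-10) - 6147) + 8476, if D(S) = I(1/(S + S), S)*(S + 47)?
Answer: 186283/80 ≈ 2328.5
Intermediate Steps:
I(o, t) = o/4 (I(o, t) = o*(¼) = o/4)
D(S) = (47 + S)/(8*S) (D(S) = (1/(4*(S + S)))*(S + 47) = (1/(4*((2*S))))*(47 + S) = ((1/(2*S))/4)*(47 + S) = (1/(8*S))*(47 + S) = (47 + S)/(8*S))
(D(-10) - 6147) + 8476 = ((⅛)*(47 - 10)/(-10) - 6147) + 8476 = ((⅛)*(-⅒)*37 - 6147) + 8476 = (-37/80 - 6147) + 8476 = -491797/80 + 8476 = 186283/80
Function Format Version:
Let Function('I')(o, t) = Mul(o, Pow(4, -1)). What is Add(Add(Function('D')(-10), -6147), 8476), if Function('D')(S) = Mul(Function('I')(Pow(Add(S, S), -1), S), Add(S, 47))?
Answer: Rational(186283, 80) ≈ 2328.5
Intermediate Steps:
Function('I')(o, t) = Mul(Rational(1, 4), o) (Function('I')(o, t) = Mul(o, Rational(1, 4)) = Mul(Rational(1, 4), o))
Function('D')(S) = Mul(Rational(1, 8), Pow(S, -1), Add(47, S)) (Function('D')(S) = Mul(Mul(Rational(1, 4), Pow(Add(S, S), -1)), Add(S, 47)) = Mul(Mul(Rational(1, 4), Pow(Mul(2, S), -1)), Add(47, S)) = Mul(Mul(Rational(1, 4), Mul(Rational(1, 2), Pow(S, -1))), Add(47, S)) = Mul(Mul(Rational(1, 8), Pow(S, -1)), Add(47, S)) = Mul(Rational(1, 8), Pow(S, -1), Add(47, S)))
Add(Add(Function('D')(-10), -6147), 8476) = Add(Add(Mul(Rational(1, 8), Pow(-10, -1), Add(47, -10)), -6147), 8476) = Add(Add(Mul(Rational(1, 8), Rational(-1, 10), 37), -6147), 8476) = Add(Add(Rational(-37, 80), -6147), 8476) = Add(Rational(-491797, 80), 8476) = Rational(186283, 80)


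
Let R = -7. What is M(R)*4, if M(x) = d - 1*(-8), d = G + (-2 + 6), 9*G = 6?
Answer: 152/3 ≈ 50.667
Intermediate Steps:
G = ⅔ (G = (⅑)*6 = ⅔ ≈ 0.66667)
d = 14/3 (d = ⅔ + (-2 + 6) = ⅔ + 4 = 14/3 ≈ 4.6667)
M(x) = 38/3 (M(x) = 14/3 - 1*(-8) = 14/3 + 8 = 38/3)
M(R)*4 = (38/3)*4 = 152/3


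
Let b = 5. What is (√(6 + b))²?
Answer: 11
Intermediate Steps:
(√(6 + b))² = (√(6 + 5))² = (√11)² = 11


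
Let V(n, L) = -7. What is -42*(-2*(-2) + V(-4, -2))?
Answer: 126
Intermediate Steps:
-42*(-2*(-2) + V(-4, -2)) = -42*(-2*(-2) - 7) = -42*(4 - 7) = -42*(-3) = 126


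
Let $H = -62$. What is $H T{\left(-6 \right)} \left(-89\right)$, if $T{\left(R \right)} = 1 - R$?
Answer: $38626$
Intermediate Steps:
$H T{\left(-6 \right)} \left(-89\right) = - 62 \left(1 - -6\right) \left(-89\right) = - 62 \left(1 + 6\right) \left(-89\right) = \left(-62\right) 7 \left(-89\right) = \left(-434\right) \left(-89\right) = 38626$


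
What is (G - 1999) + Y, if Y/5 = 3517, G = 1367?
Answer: 16953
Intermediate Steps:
Y = 17585 (Y = 5*3517 = 17585)
(G - 1999) + Y = (1367 - 1999) + 17585 = -632 + 17585 = 16953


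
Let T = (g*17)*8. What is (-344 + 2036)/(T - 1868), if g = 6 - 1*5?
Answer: -423/433 ≈ -0.97690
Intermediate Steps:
g = 1 (g = 6 - 5 = 1)
T = 136 (T = (1*17)*8 = 17*8 = 136)
(-344 + 2036)/(T - 1868) = (-344 + 2036)/(136 - 1868) = 1692/(-1732) = 1692*(-1/1732) = -423/433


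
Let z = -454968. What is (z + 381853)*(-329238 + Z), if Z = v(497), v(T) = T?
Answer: 24035898215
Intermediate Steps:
Z = 497
(z + 381853)*(-329238 + Z) = (-454968 + 381853)*(-329238 + 497) = -73115*(-328741) = 24035898215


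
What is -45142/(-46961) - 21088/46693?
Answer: 1117501838/2192749973 ≈ 0.50963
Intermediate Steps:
-45142/(-46961) - 21088/46693 = -45142*(-1/46961) - 21088*1/46693 = 45142/46961 - 21088/46693 = 1117501838/2192749973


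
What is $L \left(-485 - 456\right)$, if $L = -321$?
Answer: $302061$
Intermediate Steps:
$L \left(-485 - 456\right) = - 321 \left(-485 - 456\right) = \left(-321\right) \left(-941\right) = 302061$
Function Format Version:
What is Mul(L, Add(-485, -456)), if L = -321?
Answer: 302061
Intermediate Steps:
Mul(L, Add(-485, -456)) = Mul(-321, Add(-485, -456)) = Mul(-321, -941) = 302061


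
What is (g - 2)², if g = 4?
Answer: 4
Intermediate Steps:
(g - 2)² = (4 - 2)² = 2² = 4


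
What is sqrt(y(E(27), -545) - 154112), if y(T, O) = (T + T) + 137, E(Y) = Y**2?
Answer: I*sqrt(152517) ≈ 390.53*I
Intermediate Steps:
y(T, O) = 137 + 2*T (y(T, O) = 2*T + 137 = 137 + 2*T)
sqrt(y(E(27), -545) - 154112) = sqrt((137 + 2*27**2) - 154112) = sqrt((137 + 2*729) - 154112) = sqrt((137 + 1458) - 154112) = sqrt(1595 - 154112) = sqrt(-152517) = I*sqrt(152517)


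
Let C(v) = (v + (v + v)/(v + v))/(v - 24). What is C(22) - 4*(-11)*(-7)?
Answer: -639/2 ≈ -319.50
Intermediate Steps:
C(v) = (1 + v)/(-24 + v) (C(v) = (v + (2*v)/((2*v)))/(-24 + v) = (v + (2*v)*(1/(2*v)))/(-24 + v) = (v + 1)/(-24 + v) = (1 + v)/(-24 + v))
C(22) - 4*(-11)*(-7) = (1 + 22)/(-24 + 22) - 4*(-11)*(-7) = 23/(-2) + 44*(-7) = -½*23 - 308 = -23/2 - 308 = -639/2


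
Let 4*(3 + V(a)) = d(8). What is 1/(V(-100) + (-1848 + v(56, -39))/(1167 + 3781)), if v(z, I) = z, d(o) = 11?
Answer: -4948/3029 ≈ -1.6335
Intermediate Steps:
V(a) = -¼ (V(a) = -3 + (¼)*11 = -3 + 11/4 = -¼)
1/(V(-100) + (-1848 + v(56, -39))/(1167 + 3781)) = 1/(-¼ + (-1848 + 56)/(1167 + 3781)) = 1/(-¼ - 1792/4948) = 1/(-¼ - 1792*1/4948) = 1/(-¼ - 448/1237) = 1/(-3029/4948) = -4948/3029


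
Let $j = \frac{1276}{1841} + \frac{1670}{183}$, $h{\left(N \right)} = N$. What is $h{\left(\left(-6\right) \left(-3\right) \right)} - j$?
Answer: $\frac{2756276}{336903} \approx 8.1812$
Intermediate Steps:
$j = \frac{3307978}{336903}$ ($j = 1276 \cdot \frac{1}{1841} + 1670 \cdot \frac{1}{183} = \frac{1276}{1841} + \frac{1670}{183} = \frac{3307978}{336903} \approx 9.8188$)
$h{\left(\left(-6\right) \left(-3\right) \right)} - j = \left(-6\right) \left(-3\right) - \frac{3307978}{336903} = 18 - \frac{3307978}{336903} = \frac{2756276}{336903}$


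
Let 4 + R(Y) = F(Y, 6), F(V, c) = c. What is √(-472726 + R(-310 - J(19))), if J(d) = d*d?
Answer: 2*I*√118181 ≈ 687.55*I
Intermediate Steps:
J(d) = d²
R(Y) = 2 (R(Y) = -4 + 6 = 2)
√(-472726 + R(-310 - J(19))) = √(-472726 + 2) = √(-472724) = 2*I*√118181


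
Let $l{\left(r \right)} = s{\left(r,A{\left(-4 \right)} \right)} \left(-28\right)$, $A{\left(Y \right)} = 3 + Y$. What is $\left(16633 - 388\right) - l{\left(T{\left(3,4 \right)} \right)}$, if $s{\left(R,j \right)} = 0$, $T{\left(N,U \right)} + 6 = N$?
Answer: $16245$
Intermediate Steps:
$T{\left(N,U \right)} = -6 + N$
$l{\left(r \right)} = 0$ ($l{\left(r \right)} = 0 \left(-28\right) = 0$)
$\left(16633 - 388\right) - l{\left(T{\left(3,4 \right)} \right)} = \left(16633 - 388\right) - 0 = \left(16633 - 388\right) + 0 = 16245 + 0 = 16245$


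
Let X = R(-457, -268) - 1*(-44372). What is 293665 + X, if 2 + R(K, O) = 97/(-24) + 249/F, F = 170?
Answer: 689586143/2040 ≈ 3.3803e+5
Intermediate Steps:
R(K, O) = -9337/2040 (R(K, O) = -2 + (97/(-24) + 249/170) = -2 + (97*(-1/24) + 249*(1/170)) = -2 + (-97/24 + 249/170) = -2 - 5257/2040 = -9337/2040)
X = 90509543/2040 (X = -9337/2040 - 1*(-44372) = -9337/2040 + 44372 = 90509543/2040 ≈ 44367.)
293665 + X = 293665 + 90509543/2040 = 689586143/2040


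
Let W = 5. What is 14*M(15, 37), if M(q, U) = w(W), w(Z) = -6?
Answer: -84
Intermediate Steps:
M(q, U) = -6
14*M(15, 37) = 14*(-6) = -84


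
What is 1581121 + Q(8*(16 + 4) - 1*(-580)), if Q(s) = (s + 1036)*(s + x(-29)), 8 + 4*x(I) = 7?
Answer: 2894917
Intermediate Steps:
x(I) = -1/4 (x(I) = -2 + (1/4)*7 = -2 + 7/4 = -1/4)
Q(s) = (1036 + s)*(-1/4 + s) (Q(s) = (s + 1036)*(s - 1/4) = (1036 + s)*(-1/4 + s))
1581121 + Q(8*(16 + 4) - 1*(-580)) = 1581121 + (-259 + (8*(16 + 4) - 1*(-580))**2 + 4143*(8*(16 + 4) - 1*(-580))/4) = 1581121 + (-259 + (8*20 + 580)**2 + 4143*(8*20 + 580)/4) = 1581121 + (-259 + (160 + 580)**2 + 4143*(160 + 580)/4) = 1581121 + (-259 + 740**2 + (4143/4)*740) = 1581121 + (-259 + 547600 + 766455) = 1581121 + 1313796 = 2894917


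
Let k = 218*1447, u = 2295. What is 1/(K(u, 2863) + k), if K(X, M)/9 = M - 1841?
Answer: 1/324644 ≈ 3.0803e-6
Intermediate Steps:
k = 315446
K(X, M) = -16569 + 9*M (K(X, M) = 9*(M - 1841) = 9*(-1841 + M) = -16569 + 9*M)
1/(K(u, 2863) + k) = 1/((-16569 + 9*2863) + 315446) = 1/((-16569 + 25767) + 315446) = 1/(9198 + 315446) = 1/324644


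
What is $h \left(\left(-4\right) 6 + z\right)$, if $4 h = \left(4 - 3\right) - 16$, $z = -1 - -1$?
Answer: $90$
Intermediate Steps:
$z = 0$ ($z = -1 + 1 = 0$)
$h = - \frac{15}{4}$ ($h = \frac{\left(4 - 3\right) - 16}{4} = \frac{1 - 16}{4} = \frac{1}{4} \left(-15\right) = - \frac{15}{4} \approx -3.75$)
$h \left(\left(-4\right) 6 + z\right) = - \frac{15 \left(\left(-4\right) 6 + 0\right)}{4} = - \frac{15 \left(-24 + 0\right)}{4} = \left(- \frac{15}{4}\right) \left(-24\right) = 90$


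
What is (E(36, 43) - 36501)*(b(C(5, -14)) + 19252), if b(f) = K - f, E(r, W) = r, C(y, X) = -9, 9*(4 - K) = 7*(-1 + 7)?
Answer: -702328055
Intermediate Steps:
K = -⅔ (K = 4 - 7*(-1 + 7)/9 = 4 - 7*6/9 = 4 - ⅑*42 = 4 - 14/3 = -⅔ ≈ -0.66667)
b(f) = -⅔ - f
(E(36, 43) - 36501)*(b(C(5, -14)) + 19252) = (36 - 36501)*((-⅔ - 1*(-9)) + 19252) = -36465*((-⅔ + 9) + 19252) = -36465*(25/3 + 19252) = -36465*57781/3 = -702328055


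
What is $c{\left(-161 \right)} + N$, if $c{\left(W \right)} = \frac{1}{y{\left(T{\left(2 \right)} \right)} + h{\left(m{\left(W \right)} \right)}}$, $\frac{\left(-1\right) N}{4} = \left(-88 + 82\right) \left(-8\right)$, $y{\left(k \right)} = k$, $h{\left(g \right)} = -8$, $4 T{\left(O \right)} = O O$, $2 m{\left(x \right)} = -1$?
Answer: $- \frac{1345}{7} \approx -192.14$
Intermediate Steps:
$m{\left(x \right)} = - \frac{1}{2}$ ($m{\left(x \right)} = \frac{1}{2} \left(-1\right) = - \frac{1}{2}$)
$T{\left(O \right)} = \frac{O^{2}}{4}$ ($T{\left(O \right)} = \frac{O O}{4} = \frac{O^{2}}{4}$)
$N = -192$ ($N = - 4 \left(-88 + 82\right) \left(-8\right) = - 4 \left(\left(-6\right) \left(-8\right)\right) = \left(-4\right) 48 = -192$)
$c{\left(W \right)} = - \frac{1}{7}$ ($c{\left(W \right)} = \frac{1}{\frac{2^{2}}{4} - 8} = \frac{1}{\frac{1}{4} \cdot 4 - 8} = \frac{1}{1 - 8} = \frac{1}{-7} = - \frac{1}{7}$)
$c{\left(-161 \right)} + N = - \frac{1}{7} - 192 = - \frac{1345}{7}$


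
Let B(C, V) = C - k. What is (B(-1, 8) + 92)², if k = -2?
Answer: 8649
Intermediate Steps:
B(C, V) = 2 + C (B(C, V) = C - 1*(-2) = C + 2 = 2 + C)
(B(-1, 8) + 92)² = ((2 - 1) + 92)² = (1 + 92)² = 93² = 8649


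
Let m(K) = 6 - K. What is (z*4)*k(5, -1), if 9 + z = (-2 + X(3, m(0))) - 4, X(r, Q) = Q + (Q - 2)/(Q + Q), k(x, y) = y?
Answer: 104/3 ≈ 34.667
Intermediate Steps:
X(r, Q) = Q + (-2 + Q)/(2*Q) (X(r, Q) = Q + (-2 + Q)/((2*Q)) = Q + (-2 + Q)*(1/(2*Q)) = Q + (-2 + Q)/(2*Q))
z = -26/3 (z = -9 + ((-2 + (1/2 + (6 - 1*0) - 1/(6 - 1*0))) - 4) = -9 + ((-2 + (1/2 + (6 + 0) - 1/(6 + 0))) - 4) = -9 + ((-2 + (1/2 + 6 - 1/6)) - 4) = -9 + ((-2 + 19/3) - 4) = -9 + (13/3 - 4) = -9 + 1/3 = -26/3 ≈ -8.6667)
(z*4)*k(5, -1) = -26/3*4*(-1) = -104/3*(-1) = 104/3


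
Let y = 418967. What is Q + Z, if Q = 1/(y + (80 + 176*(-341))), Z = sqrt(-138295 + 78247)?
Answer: 1/359031 + 12*I*sqrt(417) ≈ 2.7853e-6 + 245.05*I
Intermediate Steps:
Z = 12*I*sqrt(417) (Z = sqrt(-60048) = 12*I*sqrt(417) ≈ 245.05*I)
Q = 1/359031 (Q = 1/(418967 + (80 + 176*(-341))) = 1/(418967 + (80 - 60016)) = 1/(418967 - 59936) = 1/359031 ≈ 2.7853e-6)
Q + Z = 1/359031 + 12*I*sqrt(417)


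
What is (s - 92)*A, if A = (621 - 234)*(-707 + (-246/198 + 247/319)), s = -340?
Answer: 37730475216/319 ≈ 1.1828e+8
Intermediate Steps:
A = -87339063/319 (A = 387*(-707 + (-246*1/198 + 247*(1/319))) = 387*(-707 + (-41/33 + 247/319)) = 387*(-707 - 448/957) = 387*(-677047/957) = -87339063/319 ≈ -2.7379e+5)
(s - 92)*A = (-340 - 92)*(-87339063/319) = -432*(-87339063/319) = 37730475216/319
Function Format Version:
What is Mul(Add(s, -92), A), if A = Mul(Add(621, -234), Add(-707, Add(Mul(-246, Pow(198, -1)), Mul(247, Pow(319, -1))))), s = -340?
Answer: Rational(37730475216, 319) ≈ 1.1828e+8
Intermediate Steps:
A = Rational(-87339063, 319) (A = Mul(387, Add(-707, Add(Mul(-246, Rational(1, 198)), Mul(247, Rational(1, 319))))) = Mul(387, Add(-707, Add(Rational(-41, 33), Rational(247, 319)))) = Mul(387, Add(-707, Rational(-448, 957))) = Mul(387, Rational(-677047, 957)) = Rational(-87339063, 319) ≈ -2.7379e+5)
Mul(Add(s, -92), A) = Mul(Add(-340, -92), Rational(-87339063, 319)) = Mul(-432, Rational(-87339063, 319)) = Rational(37730475216, 319)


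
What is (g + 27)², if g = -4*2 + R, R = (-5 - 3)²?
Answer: 6889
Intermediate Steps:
R = 64 (R = (-8)² = 64)
g = 56 (g = -4*2 + 64 = -8 + 64 = 56)
(g + 27)² = (56 + 27)² = 83² = 6889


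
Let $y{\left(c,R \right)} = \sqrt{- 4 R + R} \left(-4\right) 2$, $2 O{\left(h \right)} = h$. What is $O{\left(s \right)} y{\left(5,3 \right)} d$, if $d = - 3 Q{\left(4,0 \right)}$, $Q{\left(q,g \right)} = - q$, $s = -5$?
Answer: $720 i \approx 720.0 i$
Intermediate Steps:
$O{\left(h \right)} = \frac{h}{2}$
$d = 12$ ($d = - 3 \left(\left(-1\right) 4\right) = \left(-3\right) \left(-4\right) = 12$)
$y{\left(c,R \right)} = - 8 \sqrt{3} \sqrt{- R}$ ($y{\left(c,R \right)} = \sqrt{- 3 R} \left(-4\right) 2 = \sqrt{3} \sqrt{- R} \left(-4\right) 2 = - 4 \sqrt{3} \sqrt{- R} 2 = - 8 \sqrt{3} \sqrt{- R}$)
$O{\left(s \right)} y{\left(5,3 \right)} d = \frac{1}{2} \left(-5\right) \left(- 8 \sqrt{3} \sqrt{\left(-1\right) 3}\right) 12 = - \frac{5 \left(- 8 \sqrt{3} \sqrt{-3}\right)}{2} \cdot 12 = - \frac{5 \left(- 8 \sqrt{3} i \sqrt{3}\right)}{2} \cdot 12 = - \frac{5 \left(- 24 i\right)}{2} \cdot 12 = 60 i 12 = 720 i$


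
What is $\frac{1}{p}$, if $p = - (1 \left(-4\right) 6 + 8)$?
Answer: $\frac{1}{16} \approx 0.0625$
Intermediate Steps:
$p = 16$ ($p = - (\left(-4\right) 6 + 8) = - (-24 + 8) = \left(-1\right) \left(-16\right) = 16$)
$\frac{1}{p} = \frac{1}{16}$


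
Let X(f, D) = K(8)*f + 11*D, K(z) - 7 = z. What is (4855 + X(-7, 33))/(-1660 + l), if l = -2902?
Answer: -5113/4562 ≈ -1.1208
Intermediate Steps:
K(z) = 7 + z
X(f, D) = 11*D + 15*f (X(f, D) = (7 + 8)*f + 11*D = 15*f + 11*D = 11*D + 15*f)
(4855 + X(-7, 33))/(-1660 + l) = (4855 + (11*33 + 15*(-7)))/(-1660 - 2902) = (4855 + (363 - 105))/(-4562) = (4855 + 258)*(-1/4562) = 5113*(-1/4562) = -5113/4562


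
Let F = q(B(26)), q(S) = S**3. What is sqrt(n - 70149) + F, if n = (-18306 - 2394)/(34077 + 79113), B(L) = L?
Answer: 17576 + I*sqrt(20379810759)/539 ≈ 17576.0 + 264.86*I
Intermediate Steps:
F = 17576 (F = 26**3 = 17576)
n = -690/3773 (n = -20700/113190 = -20700*1/113190 = -690/3773 ≈ -0.18288)
sqrt(n - 70149) + F = sqrt(-690/3773 - 70149) + 17576 = sqrt(-264672867/3773) + 17576 = I*sqrt(20379810759)/539 + 17576 = 17576 + I*sqrt(20379810759)/539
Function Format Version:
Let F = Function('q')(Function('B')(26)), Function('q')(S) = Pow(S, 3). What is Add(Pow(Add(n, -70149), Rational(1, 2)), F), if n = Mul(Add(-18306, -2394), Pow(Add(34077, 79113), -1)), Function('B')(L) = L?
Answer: Add(17576, Mul(Rational(1, 539), I, Pow(20379810759, Rational(1, 2)))) ≈ Add(17576., Mul(264.86, I))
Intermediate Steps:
F = 17576 (F = Pow(26, 3) = 17576)
n = Rational(-690, 3773) (n = Mul(-20700, Pow(113190, -1)) = Mul(-20700, Rational(1, 113190)) = Rational(-690, 3773) ≈ -0.18288)
Add(Pow(Add(n, -70149), Rational(1, 2)), F) = Add(Pow(Add(Rational(-690, 3773), -70149), Rational(1, 2)), 17576) = Add(Pow(Rational(-264672867, 3773), Rational(1, 2)), 17576) = Add(Mul(Rational(1, 539), I, Pow(20379810759, Rational(1, 2))), 17576) = Add(17576, Mul(Rational(1, 539), I, Pow(20379810759, Rational(1, 2))))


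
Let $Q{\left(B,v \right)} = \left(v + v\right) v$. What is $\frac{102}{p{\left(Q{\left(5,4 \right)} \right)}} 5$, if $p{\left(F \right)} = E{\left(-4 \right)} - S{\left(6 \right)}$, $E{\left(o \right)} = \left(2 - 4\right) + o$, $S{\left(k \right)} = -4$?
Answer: $-255$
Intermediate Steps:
$Q{\left(B,v \right)} = 2 v^{2}$ ($Q{\left(B,v \right)} = 2 v v = 2 v^{2}$)
$E{\left(o \right)} = -2 + o$
$p{\left(F \right)} = -2$ ($p{\left(F \right)} = \left(-2 - 4\right) - -4 = -6 + 4 = -2$)
$\frac{102}{p{\left(Q{\left(5,4 \right)} \right)}} 5 = \frac{102}{-2} \cdot 5 = 102 \left(- \frac{1}{2}\right) 5 = \left(-51\right) 5 = -255$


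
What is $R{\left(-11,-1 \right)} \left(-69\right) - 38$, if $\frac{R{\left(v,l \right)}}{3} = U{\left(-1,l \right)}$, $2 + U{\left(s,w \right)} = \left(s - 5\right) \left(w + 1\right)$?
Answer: $376$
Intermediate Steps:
$U{\left(s,w \right)} = -2 + \left(1 + w\right) \left(-5 + s\right)$ ($U{\left(s,w \right)} = -2 + \left(s - 5\right) \left(w + 1\right) = -2 + \left(-5 + s\right) \left(1 + w\right) = -2 + \left(1 + w\right) \left(-5 + s\right)$)
$R{\left(v,l \right)} = -24 - 18 l$ ($R{\left(v,l \right)} = 3 \left(-7 - 1 - 5 l - l\right) = 3 \left(-8 - 6 l\right) = -24 - 18 l$)
$R{\left(-11,-1 \right)} \left(-69\right) - 38 = \left(-24 - -18\right) \left(-69\right) - 38 = \left(-24 + 18\right) \left(-69\right) - 38 = \left(-6\right) \left(-69\right) - 38 = 414 - 38 = 376$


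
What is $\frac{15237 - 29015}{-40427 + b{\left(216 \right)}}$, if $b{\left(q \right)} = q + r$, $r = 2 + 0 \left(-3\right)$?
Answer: $\frac{13778}{40209} \approx 0.34266$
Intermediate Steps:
$r = 2$ ($r = 2 + 0 = 2$)
$b{\left(q \right)} = 2 + q$ ($b{\left(q \right)} = q + 2 = 2 + q$)
$\frac{15237 - 29015}{-40427 + b{\left(216 \right)}} = \frac{15237 - 29015}{-40427 + \left(2 + 216\right)} = - \frac{13778}{-40427 + 218} = - \frac{13778}{-40209} = \left(-13778\right) \left(- \frac{1}{40209}\right) = \frac{13778}{40209}$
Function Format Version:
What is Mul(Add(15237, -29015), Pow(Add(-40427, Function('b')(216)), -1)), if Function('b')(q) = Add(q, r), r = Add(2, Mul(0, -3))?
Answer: Rational(13778, 40209) ≈ 0.34266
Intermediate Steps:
r = 2 (r = Add(2, 0) = 2)
Function('b')(q) = Add(2, q) (Function('b')(q) = Add(q, 2) = Add(2, q))
Mul(Add(15237, -29015), Pow(Add(-40427, Function('b')(216)), -1)) = Mul(Add(15237, -29015), Pow(Add(-40427, Add(2, 216)), -1)) = Mul(-13778, Pow(Add(-40427, 218), -1)) = Mul(-13778, Pow(-40209, -1)) = Mul(-13778, Rational(-1, 40209)) = Rational(13778, 40209)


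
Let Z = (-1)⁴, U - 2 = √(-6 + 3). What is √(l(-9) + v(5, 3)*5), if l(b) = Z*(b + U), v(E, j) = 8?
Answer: √(33 + I*√3) ≈ 5.7465 + 0.1507*I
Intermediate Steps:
U = 2 + I*√3 (U = 2 + √(-6 + 3) = 2 + √(-3) = 2 + I*√3 ≈ 2.0 + 1.732*I)
Z = 1
l(b) = 2 + b + I*√3 (l(b) = 1*(b + (2 + I*√3)) = 1*(2 + b + I*√3) = 2 + b + I*√3)
√(l(-9) + v(5, 3)*5) = √((2 - 9 + I*√3) + 8*5) = √((-7 + I*√3) + 40) = √(33 + I*√3)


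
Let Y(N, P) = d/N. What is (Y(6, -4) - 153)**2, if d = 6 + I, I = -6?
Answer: 23409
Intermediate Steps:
d = 0 (d = 6 - 6 = 0)
Y(N, P) = 0 (Y(N, P) = 0/N = 0)
(Y(6, -4) - 153)**2 = (0 - 153)**2 = (-153)**2 = 23409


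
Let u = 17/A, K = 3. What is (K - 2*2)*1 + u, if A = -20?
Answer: -37/20 ≈ -1.8500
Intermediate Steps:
u = -17/20 (u = 17/(-20) = 17*(-1/20) = -17/20 ≈ -0.85000)
(K - 2*2)*1 + u = (3 - 2*2)*1 - 17/20 = (3 - 4)*1 - 17/20 = -1*1 - 17/20 = -1 - 17/20 = -37/20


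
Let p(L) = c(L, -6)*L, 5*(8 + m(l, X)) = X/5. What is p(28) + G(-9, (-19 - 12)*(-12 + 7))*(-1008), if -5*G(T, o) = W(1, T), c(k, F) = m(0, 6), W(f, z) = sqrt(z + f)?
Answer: -5432/25 + 2016*I*sqrt(2)/5 ≈ -217.28 + 570.21*I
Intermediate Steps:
W(f, z) = sqrt(f + z)
m(l, X) = -8 + X/25 (m(l, X) = -8 + (X/5)/5 = -8 + X/25)
c(k, F) = -194/25 (c(k, F) = -8 + (1/25)*6 = -8 + 6/25 = -194/25)
G(T, o) = -sqrt(1 + T)/5
p(L) = -194*L/25
p(28) + G(-9, (-19 - 12)*(-12 + 7))*(-1008) = -194/25*28 - sqrt(1 - 9)/5*(-1008) = -5432/25 - 2*I*sqrt(2)/5*(-1008) = -5432/25 + 2016*I*sqrt(2)/5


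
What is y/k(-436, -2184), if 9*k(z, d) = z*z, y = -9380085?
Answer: -84420765/190096 ≈ -444.10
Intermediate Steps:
k(z, d) = z²/9 (k(z, d) = (z*z)/9 = z²/9)
y/k(-436, -2184) = -9380085/((⅑)*(-436)²) = -9380085/((⅑)*190096) = -9380085/190096/9 = -9380085*9/190096 = -84420765/190096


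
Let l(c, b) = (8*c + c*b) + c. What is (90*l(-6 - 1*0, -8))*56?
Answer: -30240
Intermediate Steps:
l(c, b) = 9*c + b*c (l(c, b) = (8*c + b*c) + c = 9*c + b*c)
(90*l(-6 - 1*0, -8))*56 = (90*((-6 - 1*0)*(9 - 8)))*56 = (90*((-6 + 0)*1))*56 = (90*(-6*1))*56 = (90*(-6))*56 = -540*56 = -30240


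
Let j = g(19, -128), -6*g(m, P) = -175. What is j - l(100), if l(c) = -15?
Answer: 265/6 ≈ 44.167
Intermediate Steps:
g(m, P) = 175/6 (g(m, P) = -⅙*(-175) = 175/6)
j = 175/6 ≈ 29.167
j - l(100) = 175/6 - 1*(-15) = 175/6 + 15 = 265/6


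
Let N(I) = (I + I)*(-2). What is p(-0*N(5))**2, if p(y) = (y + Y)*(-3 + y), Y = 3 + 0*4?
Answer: 81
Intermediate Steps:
N(I) = -4*I (N(I) = (2*I)*(-2) = -4*I)
Y = 3 (Y = 3 + 0 = 3)
p(y) = (-3 + y)*(3 + y) (p(y) = (y + 3)*(-3 + y) = (3 + y)*(-3 + y) = (-3 + y)*(3 + y))
p(-0*N(5))**2 = (-9 + (-0*(-4*5))**2)**2 = (-9 + (-0*(-20))**2)**2 = (-9 + (-3*0)**2)**2 = (-9 + 0**2)**2 = (-9 + 0)**2 = (-9)**2 = 81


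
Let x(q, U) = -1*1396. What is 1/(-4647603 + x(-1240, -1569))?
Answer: -1/4648999 ≈ -2.1510e-7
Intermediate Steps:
x(q, U) = -1396
1/(-4647603 + x(-1240, -1569)) = 1/(-4647603 - 1396) = 1/(-4648999) = -1/4648999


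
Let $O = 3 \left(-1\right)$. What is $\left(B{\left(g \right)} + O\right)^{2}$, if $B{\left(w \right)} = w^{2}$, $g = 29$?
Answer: $702244$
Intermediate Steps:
$O = -3$
$\left(B{\left(g \right)} + O\right)^{2} = \left(29^{2} - 3\right)^{2} = \left(841 - 3\right)^{2} = 838^{2} = 702244$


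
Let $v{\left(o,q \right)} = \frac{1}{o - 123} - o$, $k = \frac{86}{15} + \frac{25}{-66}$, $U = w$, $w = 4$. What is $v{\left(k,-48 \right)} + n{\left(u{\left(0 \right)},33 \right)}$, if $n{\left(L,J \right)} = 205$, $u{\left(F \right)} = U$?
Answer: $\frac{284185201}{1423510} \approx 199.64$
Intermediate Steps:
$U = 4$
$u{\left(F \right)} = 4$
$k = \frac{589}{110}$ ($k = 86 \cdot \frac{1}{15} + 25 \left(- \frac{1}{66}\right) = \frac{86}{15} - \frac{25}{66} = \frac{589}{110} \approx 5.3545$)
$v{\left(o,q \right)} = \frac{1}{-123 + o} - o$
$v{\left(k,-48 \right)} + n{\left(u{\left(0 \right)},33 \right)} = \frac{1 - \left(\frac{589}{110}\right)^{2} + 123 \cdot \frac{589}{110}}{-123 + \frac{589}{110}} + 205 = \frac{1 - \frac{346921}{12100} + \frac{72447}{110}}{- \frac{12941}{110}} + 205 = - \frac{110 \left(1 - \frac{346921}{12100} + \frac{72447}{110}\right)}{12941} + 205 = \left(- \frac{110}{12941}\right) \frac{7634349}{12100} + 205 = - \frac{7634349}{1423510} + 205 = \frac{284185201}{1423510}$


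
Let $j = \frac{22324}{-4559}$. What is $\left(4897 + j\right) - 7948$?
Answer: $- \frac{13931833}{4559} \approx -3055.9$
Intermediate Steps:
$j = - \frac{22324}{4559}$ ($j = 22324 \left(- \frac{1}{4559}\right) = - \frac{22324}{4559} \approx -4.8967$)
$\left(4897 + j\right) - 7948 = \left(4897 - \frac{22324}{4559}\right) - 7948 = \frac{22303099}{4559} - 7948 = - \frac{13931833}{4559}$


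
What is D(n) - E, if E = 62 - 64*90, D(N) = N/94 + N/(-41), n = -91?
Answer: 21964915/3854 ≈ 5699.3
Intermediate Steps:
D(N) = -53*N/3854 (D(N) = N*(1/94) + N*(-1/41) = N/94 - N/41 = -53*N/3854)
E = -5698 (E = 62 - 5760 = -5698)
D(n) - E = -53/3854*(-91) - 1*(-5698) = 4823/3854 + 5698 = 21964915/3854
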